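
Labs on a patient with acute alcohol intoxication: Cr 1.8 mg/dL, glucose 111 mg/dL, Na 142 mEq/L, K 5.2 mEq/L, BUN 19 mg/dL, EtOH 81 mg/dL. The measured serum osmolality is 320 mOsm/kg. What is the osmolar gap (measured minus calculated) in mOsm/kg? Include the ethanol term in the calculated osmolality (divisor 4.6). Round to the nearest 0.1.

Calculated osmolality = 2·Na + glucose/18 + BUN/2.8 + ethanol/4.6
= 2·142 + 111/18 + 19/2.8 + 81/4.6
= 284 + 6.17 + 6.79 + 17.61
= 314.57 mOsm/kg ≈ 314.6 mOsm/kg
Osmolar gap = measured − calculated = 320 − 314.6 = 5.4 mOsm/kg

5.4 mOsm/kg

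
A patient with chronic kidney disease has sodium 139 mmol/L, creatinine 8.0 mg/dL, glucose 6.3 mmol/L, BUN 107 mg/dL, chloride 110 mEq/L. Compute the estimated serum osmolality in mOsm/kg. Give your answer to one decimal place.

322.5 mOsm/kg

Calculated osmolality = 2·Na + glucose + BUN/2.8
= 2·139 + 6.3 + 107/2.8
= 278 + 6.30 + 38.21
= 322.51 mOsm/kg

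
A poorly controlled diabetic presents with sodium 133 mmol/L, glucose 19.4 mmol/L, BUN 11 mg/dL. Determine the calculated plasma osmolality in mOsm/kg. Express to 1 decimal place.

Calculated osmolality = 2·Na + glucose + BUN/2.8
= 2·133 + 19.4 + 11/2.8
= 266 + 19.40 + 3.93
= 289.33 mOsm/kg

289.3 mOsm/kg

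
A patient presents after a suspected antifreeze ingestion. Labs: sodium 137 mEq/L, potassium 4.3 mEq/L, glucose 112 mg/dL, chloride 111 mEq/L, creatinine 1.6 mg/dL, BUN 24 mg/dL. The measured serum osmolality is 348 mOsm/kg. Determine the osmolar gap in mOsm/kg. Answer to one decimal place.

59.2 mOsm/kg

Calculated osmolality = 2·Na + glucose/18 + BUN/2.8
= 2·137 + 112/18 + 24/2.8
= 274 + 6.22 + 8.57
= 288.79 mOsm/kg ≈ 288.8 mOsm/kg
Osmolar gap = measured − calculated = 348 − 288.8 = 59.2 mOsm/kg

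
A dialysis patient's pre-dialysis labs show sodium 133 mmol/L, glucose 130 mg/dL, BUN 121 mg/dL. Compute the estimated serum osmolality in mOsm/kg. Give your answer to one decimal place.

Calculated osmolality = 2·Na + glucose/18 + BUN/2.8
= 2·133 + 130/18 + 121/2.8
= 266 + 7.22 + 43.21
= 316.43 mOsm/kg

316.4 mOsm/kg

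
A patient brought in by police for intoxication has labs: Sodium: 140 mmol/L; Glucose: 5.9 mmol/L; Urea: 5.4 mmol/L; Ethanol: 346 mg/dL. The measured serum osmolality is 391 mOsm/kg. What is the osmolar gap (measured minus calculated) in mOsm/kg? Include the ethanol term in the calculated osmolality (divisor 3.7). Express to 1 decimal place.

Calculated osmolality = 2·Na + glucose + urea + ethanol/3.7
= 2·140 + 5.9 + 5.4 + 346/3.7
= 280 + 5.90 + 5.40 + 93.51
= 384.81 mOsm/kg ≈ 384.8 mOsm/kg
Osmolar gap = measured − calculated = 391 − 384.8 = 6.2 mOsm/kg

6.2 mOsm/kg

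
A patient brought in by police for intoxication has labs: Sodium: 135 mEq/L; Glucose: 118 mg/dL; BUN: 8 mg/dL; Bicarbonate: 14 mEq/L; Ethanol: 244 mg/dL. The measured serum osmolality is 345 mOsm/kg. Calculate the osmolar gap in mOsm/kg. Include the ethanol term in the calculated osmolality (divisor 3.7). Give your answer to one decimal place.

-0.4 mOsm/kg

Calculated osmolality = 2·Na + glucose/18 + BUN/2.8 + ethanol/3.7
= 2·135 + 118/18 + 8/2.8 + 244/3.7
= 270 + 6.56 + 2.86 + 65.95
= 345.37 mOsm/kg ≈ 345.4 mOsm/kg
Osmolar gap = measured − calculated = 345 − 345.4 = -0.4 mOsm/kg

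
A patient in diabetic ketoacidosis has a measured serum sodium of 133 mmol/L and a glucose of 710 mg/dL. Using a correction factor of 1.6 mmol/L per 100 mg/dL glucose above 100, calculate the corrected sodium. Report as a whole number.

Corrected Na = measured Na + 1.6 · (glucose − 100)/100
= 133 + 1.6 · (710 − 100)/100
= 133 + 9.8
= 142.8 mmol/L

143 mmol/L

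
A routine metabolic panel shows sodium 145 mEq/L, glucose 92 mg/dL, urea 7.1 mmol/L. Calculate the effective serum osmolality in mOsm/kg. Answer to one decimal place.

295.1 mOsm/kg

Effective osmolality excludes urea (freely permeant across cell membranes):
2·Na + glucose/18
= 2·145 + 92/18
= 290 + 5.11
= 295.11 mOsm/kg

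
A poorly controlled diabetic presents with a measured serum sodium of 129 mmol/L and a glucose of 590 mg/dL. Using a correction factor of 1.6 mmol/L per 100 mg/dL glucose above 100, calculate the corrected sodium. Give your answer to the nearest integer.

137 mmol/L

Corrected Na = measured Na + 1.6 · (glucose − 100)/100
= 129 + 1.6 · (590 − 100)/100
= 129 + 7.8
= 136.8 mmol/L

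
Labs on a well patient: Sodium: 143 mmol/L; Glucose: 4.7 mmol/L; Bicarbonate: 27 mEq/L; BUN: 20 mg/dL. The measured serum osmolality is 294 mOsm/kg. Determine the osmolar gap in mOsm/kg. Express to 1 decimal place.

-3.8 mOsm/kg

Calculated osmolality = 2·Na + glucose + BUN/2.8
= 2·143 + 4.7 + 20/2.8
= 286 + 4.70 + 7.14
= 297.84 mOsm/kg ≈ 297.8 mOsm/kg
Osmolar gap = measured − calculated = 294 − 297.8 = -3.8 mOsm/kg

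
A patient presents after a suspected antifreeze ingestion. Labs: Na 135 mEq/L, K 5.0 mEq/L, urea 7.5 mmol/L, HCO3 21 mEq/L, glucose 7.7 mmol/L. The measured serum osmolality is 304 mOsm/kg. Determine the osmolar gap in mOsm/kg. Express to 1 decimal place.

18.8 mOsm/kg

Calculated osmolality = 2·Na + glucose + urea
= 2·135 + 7.7 + 7.5
= 270 + 7.70 + 7.50
= 285.2 mOsm/kg ≈ 285.2 mOsm/kg
Osmolar gap = measured − calculated = 304 − 285.2 = 18.8 mOsm/kg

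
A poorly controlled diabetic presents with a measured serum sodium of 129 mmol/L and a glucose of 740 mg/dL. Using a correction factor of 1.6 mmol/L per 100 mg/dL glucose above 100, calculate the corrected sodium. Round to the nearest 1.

Corrected Na = measured Na + 1.6 · (glucose − 100)/100
= 129 + 1.6 · (740 − 100)/100
= 129 + 10.2
= 139.2 mmol/L

139 mmol/L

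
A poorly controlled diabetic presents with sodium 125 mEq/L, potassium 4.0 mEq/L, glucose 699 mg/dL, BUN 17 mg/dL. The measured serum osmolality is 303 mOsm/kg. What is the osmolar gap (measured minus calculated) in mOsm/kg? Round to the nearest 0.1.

8.1 mOsm/kg

Calculated osmolality = 2·Na + glucose/18 + BUN/2.8
= 2·125 + 699/18 + 17/2.8
= 250 + 38.83 + 6.07
= 294.9 mOsm/kg ≈ 294.9 mOsm/kg
Osmolar gap = measured − calculated = 303 − 294.9 = 8.1 mOsm/kg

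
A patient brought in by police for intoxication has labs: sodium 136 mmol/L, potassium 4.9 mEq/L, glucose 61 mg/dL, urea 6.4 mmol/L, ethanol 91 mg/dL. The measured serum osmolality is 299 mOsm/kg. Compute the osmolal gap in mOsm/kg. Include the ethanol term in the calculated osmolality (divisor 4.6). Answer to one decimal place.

-2.6 mOsm/kg

Calculated osmolality = 2·Na + glucose/18 + urea + ethanol/4.6
= 2·136 + 61/18 + 6.4 + 91/4.6
= 272 + 3.39 + 6.40 + 19.78
= 301.57 mOsm/kg ≈ 301.6 mOsm/kg
Osmolar gap = measured − calculated = 299 − 301.6 = -2.6 mOsm/kg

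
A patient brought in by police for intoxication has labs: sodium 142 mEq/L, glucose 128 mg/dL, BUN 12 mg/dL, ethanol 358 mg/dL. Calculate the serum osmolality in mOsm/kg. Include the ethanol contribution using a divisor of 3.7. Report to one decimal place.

392.2 mOsm/kg

Calculated osmolality = 2·Na + glucose/18 + BUN/2.8 + ethanol/3.7
= 2·142 + 128/18 + 12/2.8 + 358/3.7
= 284 + 7.11 + 4.29 + 96.76
= 392.16 mOsm/kg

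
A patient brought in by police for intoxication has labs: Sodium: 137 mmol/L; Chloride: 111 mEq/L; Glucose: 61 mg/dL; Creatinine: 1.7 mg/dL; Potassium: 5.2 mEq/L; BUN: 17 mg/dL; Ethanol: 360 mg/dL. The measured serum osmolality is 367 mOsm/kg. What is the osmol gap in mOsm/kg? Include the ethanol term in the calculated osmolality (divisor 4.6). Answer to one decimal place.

5.3 mOsm/kg

Calculated osmolality = 2·Na + glucose/18 + BUN/2.8 + ethanol/4.6
= 2·137 + 61/18 + 17/2.8 + 360/4.6
= 274 + 3.39 + 6.07 + 78.26
= 361.72 mOsm/kg ≈ 361.7 mOsm/kg
Osmolar gap = measured − calculated = 367 − 361.7 = 5.3 mOsm/kg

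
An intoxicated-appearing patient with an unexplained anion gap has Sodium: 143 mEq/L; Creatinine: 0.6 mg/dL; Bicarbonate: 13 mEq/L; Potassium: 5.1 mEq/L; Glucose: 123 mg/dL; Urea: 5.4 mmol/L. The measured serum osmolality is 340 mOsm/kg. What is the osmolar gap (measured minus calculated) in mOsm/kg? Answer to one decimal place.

Calculated osmolality = 2·Na + glucose/18 + urea
= 2·143 + 123/18 + 5.4
= 286 + 6.83 + 5.40
= 298.23 mOsm/kg ≈ 298.2 mOsm/kg
Osmolar gap = measured − calculated = 340 − 298.2 = 41.8 mOsm/kg

41.8 mOsm/kg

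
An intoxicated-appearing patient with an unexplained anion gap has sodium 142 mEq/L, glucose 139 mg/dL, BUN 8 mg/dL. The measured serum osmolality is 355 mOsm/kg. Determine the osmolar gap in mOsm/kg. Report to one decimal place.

60.4 mOsm/kg

Calculated osmolality = 2·Na + glucose/18 + BUN/2.8
= 2·142 + 139/18 + 8/2.8
= 284 + 7.72 + 2.86
= 294.58 mOsm/kg ≈ 294.6 mOsm/kg
Osmolar gap = measured − calculated = 355 − 294.6 = 60.4 mOsm/kg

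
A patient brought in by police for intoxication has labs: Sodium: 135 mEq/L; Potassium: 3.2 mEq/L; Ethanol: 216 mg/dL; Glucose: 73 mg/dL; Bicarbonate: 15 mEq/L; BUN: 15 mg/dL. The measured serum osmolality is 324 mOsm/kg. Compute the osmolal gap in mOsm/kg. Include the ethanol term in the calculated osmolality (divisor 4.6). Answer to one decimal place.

-2.4 mOsm/kg

Calculated osmolality = 2·Na + glucose/18 + BUN/2.8 + ethanol/4.6
= 2·135 + 73/18 + 15/2.8 + 216/4.6
= 270 + 4.06 + 5.36 + 46.96
= 326.38 mOsm/kg ≈ 326.4 mOsm/kg
Osmolar gap = measured − calculated = 324 − 326.4 = -2.4 mOsm/kg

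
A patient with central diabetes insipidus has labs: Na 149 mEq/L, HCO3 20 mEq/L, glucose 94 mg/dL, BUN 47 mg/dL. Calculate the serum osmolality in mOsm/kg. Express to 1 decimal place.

Calculated osmolality = 2·Na + glucose/18 + BUN/2.8
= 2·149 + 94/18 + 47/2.8
= 298 + 5.22 + 16.79
= 320.01 mOsm/kg

320.0 mOsm/kg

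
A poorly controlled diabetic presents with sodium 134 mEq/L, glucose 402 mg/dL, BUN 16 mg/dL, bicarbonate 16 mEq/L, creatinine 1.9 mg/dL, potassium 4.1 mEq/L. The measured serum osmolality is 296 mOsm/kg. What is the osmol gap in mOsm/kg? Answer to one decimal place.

Calculated osmolality = 2·Na + glucose/18 + BUN/2.8
= 2·134 + 402/18 + 16/2.8
= 268 + 22.33 + 5.71
= 296.04 mOsm/kg ≈ 296.0 mOsm/kg
Osmolar gap = measured − calculated = 296 − 296.0 = 0.0 mOsm/kg

0.0 mOsm/kg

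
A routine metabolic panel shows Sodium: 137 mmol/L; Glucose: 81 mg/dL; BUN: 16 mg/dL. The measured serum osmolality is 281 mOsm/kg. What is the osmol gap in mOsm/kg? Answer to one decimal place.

-3.2 mOsm/kg

Calculated osmolality = 2·Na + glucose/18 + BUN/2.8
= 2·137 + 81/18 + 16/2.8
= 274 + 4.50 + 5.71
= 284.21 mOsm/kg ≈ 284.2 mOsm/kg
Osmolar gap = measured − calculated = 281 − 284.2 = -3.2 mOsm/kg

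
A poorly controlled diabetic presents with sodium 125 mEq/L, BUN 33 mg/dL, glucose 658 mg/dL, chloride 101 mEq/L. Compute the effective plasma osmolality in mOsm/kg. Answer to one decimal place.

286.6 mOsm/kg

Effective osmolality excludes urea (freely permeant across cell membranes):
2·Na + glucose/18
= 2·125 + 658/18
= 250 + 36.56
= 286.56 mOsm/kg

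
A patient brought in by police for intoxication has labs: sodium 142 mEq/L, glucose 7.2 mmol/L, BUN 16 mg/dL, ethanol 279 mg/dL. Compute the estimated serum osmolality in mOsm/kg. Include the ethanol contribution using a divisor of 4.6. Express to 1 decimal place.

357.6 mOsm/kg

Calculated osmolality = 2·Na + glucose + BUN/2.8 + ethanol/4.6
= 2·142 + 7.2 + 16/2.8 + 279/4.6
= 284 + 7.20 + 5.71 + 60.65
= 357.56 mOsm/kg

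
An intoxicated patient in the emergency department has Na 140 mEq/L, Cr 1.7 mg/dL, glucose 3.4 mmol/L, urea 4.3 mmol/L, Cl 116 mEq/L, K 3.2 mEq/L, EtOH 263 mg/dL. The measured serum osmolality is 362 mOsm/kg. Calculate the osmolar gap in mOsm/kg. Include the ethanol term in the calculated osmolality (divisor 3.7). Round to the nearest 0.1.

Calculated osmolality = 2·Na + glucose + urea + ethanol/3.7
= 2·140 + 3.4 + 4.3 + 263/3.7
= 280 + 3.40 + 4.30 + 71.08
= 358.78 mOsm/kg ≈ 358.8 mOsm/kg
Osmolar gap = measured − calculated = 362 − 358.8 = 3.2 mOsm/kg

3.2 mOsm/kg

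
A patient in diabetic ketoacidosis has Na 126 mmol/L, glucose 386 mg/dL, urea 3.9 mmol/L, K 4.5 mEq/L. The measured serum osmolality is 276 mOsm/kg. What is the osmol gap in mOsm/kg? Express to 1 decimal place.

Calculated osmolality = 2·Na + glucose/18 + urea
= 2·126 + 386/18 + 3.9
= 252 + 21.44 + 3.90
= 277.34 mOsm/kg ≈ 277.3 mOsm/kg
Osmolar gap = measured − calculated = 276 − 277.3 = -1.3 mOsm/kg

-1.3 mOsm/kg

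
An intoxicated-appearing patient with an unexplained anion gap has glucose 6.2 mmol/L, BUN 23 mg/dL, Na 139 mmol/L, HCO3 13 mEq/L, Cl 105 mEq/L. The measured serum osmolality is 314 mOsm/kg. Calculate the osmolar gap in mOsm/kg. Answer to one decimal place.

21.6 mOsm/kg

Calculated osmolality = 2·Na + glucose + BUN/2.8
= 2·139 + 6.2 + 23/2.8
= 278 + 6.20 + 8.21
= 292.41 mOsm/kg ≈ 292.4 mOsm/kg
Osmolar gap = measured − calculated = 314 − 292.4 = 21.6 mOsm/kg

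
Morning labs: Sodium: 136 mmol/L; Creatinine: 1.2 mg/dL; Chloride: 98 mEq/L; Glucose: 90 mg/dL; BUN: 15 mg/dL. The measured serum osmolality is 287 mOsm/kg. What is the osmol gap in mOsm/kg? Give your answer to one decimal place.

4.6 mOsm/kg

Calculated osmolality = 2·Na + glucose/18 + BUN/2.8
= 2·136 + 90/18 + 15/2.8
= 272 + 5 + 5.36
= 282.36 mOsm/kg ≈ 282.4 mOsm/kg
Osmolar gap = measured − calculated = 287 − 282.4 = 4.6 mOsm/kg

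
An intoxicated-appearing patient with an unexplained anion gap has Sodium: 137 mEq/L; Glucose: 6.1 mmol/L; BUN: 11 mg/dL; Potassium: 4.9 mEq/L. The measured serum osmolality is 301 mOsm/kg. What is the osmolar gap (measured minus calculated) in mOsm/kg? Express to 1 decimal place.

17.0 mOsm/kg

Calculated osmolality = 2·Na + glucose + BUN/2.8
= 2·137 + 6.1 + 11/2.8
= 274 + 6.10 + 3.93
= 284.03 mOsm/kg ≈ 284.0 mOsm/kg
Osmolar gap = measured − calculated = 301 − 284.0 = 17.0 mOsm/kg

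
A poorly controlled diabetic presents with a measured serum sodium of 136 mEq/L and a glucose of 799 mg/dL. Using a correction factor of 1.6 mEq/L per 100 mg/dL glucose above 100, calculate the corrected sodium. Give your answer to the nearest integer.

147 mEq/L

Corrected Na = measured Na + 1.6 · (glucose − 100)/100
= 136 + 1.6 · (799 − 100)/100
= 136 + 11.2
= 147.2 mEq/L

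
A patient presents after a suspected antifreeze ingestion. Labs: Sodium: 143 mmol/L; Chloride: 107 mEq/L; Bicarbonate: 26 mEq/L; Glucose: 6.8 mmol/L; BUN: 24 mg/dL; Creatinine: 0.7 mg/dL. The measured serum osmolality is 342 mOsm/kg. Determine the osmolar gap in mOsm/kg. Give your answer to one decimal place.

Calculated osmolality = 2·Na + glucose + BUN/2.8
= 2·143 + 6.8 + 24/2.8
= 286 + 6.80 + 8.57
= 301.37 mOsm/kg ≈ 301.4 mOsm/kg
Osmolar gap = measured − calculated = 342 − 301.4 = 40.6 mOsm/kg

40.6 mOsm/kg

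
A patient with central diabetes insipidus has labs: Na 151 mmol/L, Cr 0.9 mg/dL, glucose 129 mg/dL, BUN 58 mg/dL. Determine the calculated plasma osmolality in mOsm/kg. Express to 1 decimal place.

Calculated osmolality = 2·Na + glucose/18 + BUN/2.8
= 2·151 + 129/18 + 58/2.8
= 302 + 7.17 + 20.71
= 329.88 mOsm/kg

329.9 mOsm/kg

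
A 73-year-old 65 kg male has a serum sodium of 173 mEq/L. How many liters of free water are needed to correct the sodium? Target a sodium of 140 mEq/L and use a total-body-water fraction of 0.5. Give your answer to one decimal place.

TBW = 0.5 · 65 = 32.5 L
Free water deficit = TBW · (Na/140 − 1)
= 32.5 · (173/140 − 1)
= 32.5 · 0.2357
= 7.66 L

7.7 L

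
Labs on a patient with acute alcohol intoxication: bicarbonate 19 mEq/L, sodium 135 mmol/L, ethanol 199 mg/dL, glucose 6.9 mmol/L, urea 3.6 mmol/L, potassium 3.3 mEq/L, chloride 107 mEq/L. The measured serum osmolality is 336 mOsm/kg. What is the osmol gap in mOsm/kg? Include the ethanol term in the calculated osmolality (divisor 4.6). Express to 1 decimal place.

12.2 mOsm/kg

Calculated osmolality = 2·Na + glucose + urea + ethanol/4.6
= 2·135 + 6.9 + 3.6 + 199/4.6
= 270 + 6.90 + 3.60 + 43.26
= 323.76 mOsm/kg ≈ 323.8 mOsm/kg
Osmolar gap = measured − calculated = 336 − 323.8 = 12.2 mOsm/kg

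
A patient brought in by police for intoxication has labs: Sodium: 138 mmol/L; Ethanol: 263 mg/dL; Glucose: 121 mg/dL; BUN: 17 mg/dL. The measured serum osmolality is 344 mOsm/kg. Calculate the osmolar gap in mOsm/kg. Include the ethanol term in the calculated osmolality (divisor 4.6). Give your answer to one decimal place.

-2.0 mOsm/kg

Calculated osmolality = 2·Na + glucose/18 + BUN/2.8 + ethanol/4.6
= 2·138 + 121/18 + 17/2.8 + 263/4.6
= 276 + 6.72 + 6.07 + 57.17
= 345.96 mOsm/kg ≈ 346.0 mOsm/kg
Osmolar gap = measured − calculated = 344 − 346.0 = -2.0 mOsm/kg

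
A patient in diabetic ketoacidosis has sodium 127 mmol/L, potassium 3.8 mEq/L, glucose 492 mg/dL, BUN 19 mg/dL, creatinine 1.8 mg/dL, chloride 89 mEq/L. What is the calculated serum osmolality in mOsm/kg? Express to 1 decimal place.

288.1 mOsm/kg

Calculated osmolality = 2·Na + glucose/18 + BUN/2.8
= 2·127 + 492/18 + 19/2.8
= 254 + 27.33 + 6.79
= 288.12 mOsm/kg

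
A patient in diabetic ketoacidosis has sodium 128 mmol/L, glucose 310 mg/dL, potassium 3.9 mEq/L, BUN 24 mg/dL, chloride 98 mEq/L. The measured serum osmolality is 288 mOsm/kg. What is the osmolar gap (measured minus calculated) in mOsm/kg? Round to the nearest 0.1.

Calculated osmolality = 2·Na + glucose/18 + BUN/2.8
= 2·128 + 310/18 + 24/2.8
= 256 + 17.22 + 8.57
= 281.79 mOsm/kg ≈ 281.8 mOsm/kg
Osmolar gap = measured − calculated = 288 − 281.8 = 6.2 mOsm/kg

6.2 mOsm/kg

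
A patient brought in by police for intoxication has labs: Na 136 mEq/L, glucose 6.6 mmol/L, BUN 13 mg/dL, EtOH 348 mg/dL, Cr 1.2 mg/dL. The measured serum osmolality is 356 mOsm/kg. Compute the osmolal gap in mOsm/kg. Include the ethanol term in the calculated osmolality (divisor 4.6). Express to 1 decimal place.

Calculated osmolality = 2·Na + glucose + BUN/2.8 + ethanol/4.6
= 2·136 + 6.6 + 13/2.8 + 348/4.6
= 272 + 6.60 + 4.64 + 75.65
= 358.89 mOsm/kg ≈ 358.9 mOsm/kg
Osmolar gap = measured − calculated = 356 − 358.9 = -2.9 mOsm/kg

-2.9 mOsm/kg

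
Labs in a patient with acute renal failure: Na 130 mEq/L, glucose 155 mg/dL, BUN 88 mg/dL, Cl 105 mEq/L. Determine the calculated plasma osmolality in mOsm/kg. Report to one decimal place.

Calculated osmolality = 2·Na + glucose/18 + BUN/2.8
= 2·130 + 155/18 + 88/2.8
= 260 + 8.61 + 31.43
= 300.04 mOsm/kg

300.0 mOsm/kg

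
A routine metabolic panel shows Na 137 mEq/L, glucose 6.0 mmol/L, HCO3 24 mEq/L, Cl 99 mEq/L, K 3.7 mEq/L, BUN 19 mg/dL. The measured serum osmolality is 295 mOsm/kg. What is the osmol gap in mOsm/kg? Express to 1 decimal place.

Calculated osmolality = 2·Na + glucose + BUN/2.8
= 2·137 + 6 + 19/2.8
= 274 + 6 + 6.79
= 286.79 mOsm/kg ≈ 286.8 mOsm/kg
Osmolar gap = measured − calculated = 295 − 286.8 = 8.2 mOsm/kg

8.2 mOsm/kg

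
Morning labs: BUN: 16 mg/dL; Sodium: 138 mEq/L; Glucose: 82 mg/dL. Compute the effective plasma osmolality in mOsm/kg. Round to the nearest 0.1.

280.6 mOsm/kg

Effective osmolality excludes urea (freely permeant across cell membranes):
2·Na + glucose/18
= 2·138 + 82/18
= 276 + 4.56
= 280.56 mOsm/kg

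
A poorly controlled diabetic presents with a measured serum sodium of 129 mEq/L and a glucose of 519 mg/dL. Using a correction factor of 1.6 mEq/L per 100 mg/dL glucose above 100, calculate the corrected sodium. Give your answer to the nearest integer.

Corrected Na = measured Na + 1.6 · (glucose − 100)/100
= 129 + 1.6 · (519 − 100)/100
= 129 + 6.7
= 135.7 mEq/L

136 mEq/L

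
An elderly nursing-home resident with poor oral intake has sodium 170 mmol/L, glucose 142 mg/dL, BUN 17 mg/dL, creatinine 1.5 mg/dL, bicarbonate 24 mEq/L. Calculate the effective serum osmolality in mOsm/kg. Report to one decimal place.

347.9 mOsm/kg

Effective osmolality excludes urea (freely permeant across cell membranes):
2·Na + glucose/18
= 2·170 + 142/18
= 340 + 7.89
= 347.89 mOsm/kg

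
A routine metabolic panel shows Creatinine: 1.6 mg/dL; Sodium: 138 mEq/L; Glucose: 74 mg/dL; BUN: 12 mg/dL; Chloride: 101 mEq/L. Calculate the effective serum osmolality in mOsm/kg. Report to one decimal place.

Effective osmolality excludes urea (freely permeant across cell membranes):
2·Na + glucose/18
= 2·138 + 74/18
= 276 + 4.11
= 280.11 mOsm/kg

280.1 mOsm/kg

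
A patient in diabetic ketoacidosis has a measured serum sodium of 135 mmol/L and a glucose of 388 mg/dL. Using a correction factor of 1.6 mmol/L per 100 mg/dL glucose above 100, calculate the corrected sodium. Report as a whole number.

Corrected Na = measured Na + 1.6 · (glucose − 100)/100
= 135 + 1.6 · (388 − 100)/100
= 135 + 4.6
= 139.6 mmol/L

140 mmol/L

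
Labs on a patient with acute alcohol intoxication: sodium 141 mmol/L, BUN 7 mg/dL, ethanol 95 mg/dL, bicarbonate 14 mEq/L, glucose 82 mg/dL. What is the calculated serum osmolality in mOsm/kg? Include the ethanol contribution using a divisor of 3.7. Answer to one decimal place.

Calculated osmolality = 2·Na + glucose/18 + BUN/2.8 + ethanol/3.7
= 2·141 + 82/18 + 7/2.8 + 95/3.7
= 282 + 4.56 + 2.50 + 25.68
= 314.74 mOsm/kg

314.7 mOsm/kg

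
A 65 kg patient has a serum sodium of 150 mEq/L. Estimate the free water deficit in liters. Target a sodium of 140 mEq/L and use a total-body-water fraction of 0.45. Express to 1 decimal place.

2.1 L

TBW = 0.45 · 65 = 29.25 L
Free water deficit = TBW · (Na/140 − 1)
= 29.25 · (150/140 − 1)
= 29.25 · 0.0714
= 2.09 L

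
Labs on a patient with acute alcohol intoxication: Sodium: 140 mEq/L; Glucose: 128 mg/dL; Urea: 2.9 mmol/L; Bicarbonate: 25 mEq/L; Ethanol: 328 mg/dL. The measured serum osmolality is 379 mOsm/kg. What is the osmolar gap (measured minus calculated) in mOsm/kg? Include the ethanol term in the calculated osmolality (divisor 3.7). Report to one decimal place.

0.3 mOsm/kg

Calculated osmolality = 2·Na + glucose/18 + urea + ethanol/3.7
= 2·140 + 128/18 + 2.9 + 328/3.7
= 280 + 7.11 + 2.90 + 88.65
= 378.66 mOsm/kg ≈ 378.7 mOsm/kg
Osmolar gap = measured − calculated = 379 − 378.7 = 0.3 mOsm/kg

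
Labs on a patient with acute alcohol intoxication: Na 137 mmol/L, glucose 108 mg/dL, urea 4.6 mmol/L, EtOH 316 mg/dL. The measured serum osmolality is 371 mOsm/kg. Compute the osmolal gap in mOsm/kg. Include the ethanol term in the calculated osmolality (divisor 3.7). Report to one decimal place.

1.0 mOsm/kg

Calculated osmolality = 2·Na + glucose/18 + urea + ethanol/3.7
= 2·137 + 108/18 + 4.6 + 316/3.7
= 274 + 6 + 4.60 + 85.41
= 370.01 mOsm/kg ≈ 370.0 mOsm/kg
Osmolar gap = measured − calculated = 371 − 370.0 = 1.0 mOsm/kg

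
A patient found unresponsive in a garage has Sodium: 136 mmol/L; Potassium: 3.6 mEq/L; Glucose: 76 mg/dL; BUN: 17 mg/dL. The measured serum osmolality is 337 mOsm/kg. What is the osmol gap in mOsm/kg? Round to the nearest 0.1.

Calculated osmolality = 2·Na + glucose/18 + BUN/2.8
= 2·136 + 76/18 + 17/2.8
= 272 + 4.22 + 6.07
= 282.29 mOsm/kg ≈ 282.3 mOsm/kg
Osmolar gap = measured − calculated = 337 − 282.3 = 54.7 mOsm/kg

54.7 mOsm/kg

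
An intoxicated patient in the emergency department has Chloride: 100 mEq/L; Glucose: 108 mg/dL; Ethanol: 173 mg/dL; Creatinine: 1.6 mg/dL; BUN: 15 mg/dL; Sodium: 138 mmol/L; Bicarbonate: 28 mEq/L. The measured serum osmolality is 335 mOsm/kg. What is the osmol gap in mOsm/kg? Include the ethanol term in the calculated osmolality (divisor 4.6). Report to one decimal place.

10.0 mOsm/kg

Calculated osmolality = 2·Na + glucose/18 + BUN/2.8 + ethanol/4.6
= 2·138 + 108/18 + 15/2.8 + 173/4.6
= 276 + 6 + 5.36 + 37.61
= 324.97 mOsm/kg ≈ 325.0 mOsm/kg
Osmolar gap = measured − calculated = 335 − 325.0 = 10.0 mOsm/kg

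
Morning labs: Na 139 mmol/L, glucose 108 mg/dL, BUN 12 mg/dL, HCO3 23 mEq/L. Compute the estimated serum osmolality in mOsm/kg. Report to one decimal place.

Calculated osmolality = 2·Na + glucose/18 + BUN/2.8
= 2·139 + 108/18 + 12/2.8
= 278 + 6 + 4.29
= 288.29 mOsm/kg

288.3 mOsm/kg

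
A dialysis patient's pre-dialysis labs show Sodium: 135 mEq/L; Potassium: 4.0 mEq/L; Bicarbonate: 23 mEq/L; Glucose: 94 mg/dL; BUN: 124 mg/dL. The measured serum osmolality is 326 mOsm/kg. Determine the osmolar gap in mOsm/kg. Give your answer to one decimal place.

Calculated osmolality = 2·Na + glucose/18 + BUN/2.8
= 2·135 + 94/18 + 124/2.8
= 270 + 5.22 + 44.29
= 319.51 mOsm/kg ≈ 319.5 mOsm/kg
Osmolar gap = measured − calculated = 326 − 319.5 = 6.5 mOsm/kg

6.5 mOsm/kg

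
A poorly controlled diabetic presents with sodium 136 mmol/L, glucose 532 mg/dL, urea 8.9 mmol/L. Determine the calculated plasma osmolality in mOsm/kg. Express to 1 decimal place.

Calculated osmolality = 2·Na + glucose/18 + urea
= 2·136 + 532/18 + 8.9
= 272 + 29.56 + 8.90
= 310.46 mOsm/kg

310.5 mOsm/kg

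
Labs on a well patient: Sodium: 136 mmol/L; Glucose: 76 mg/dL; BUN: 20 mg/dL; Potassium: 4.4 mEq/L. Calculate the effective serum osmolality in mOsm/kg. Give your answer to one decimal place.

276.2 mOsm/kg

Effective osmolality excludes urea (freely permeant across cell membranes):
2·Na + glucose/18
= 2·136 + 76/18
= 272 + 4.22
= 276.22 mOsm/kg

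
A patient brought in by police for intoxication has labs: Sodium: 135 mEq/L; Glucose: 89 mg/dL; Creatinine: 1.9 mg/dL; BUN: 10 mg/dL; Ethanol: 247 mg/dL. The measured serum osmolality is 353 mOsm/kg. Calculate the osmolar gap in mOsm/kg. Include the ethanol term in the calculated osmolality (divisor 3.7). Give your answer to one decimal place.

Calculated osmolality = 2·Na + glucose/18 + BUN/2.8 + ethanol/3.7
= 2·135 + 89/18 + 10/2.8 + 247/3.7
= 270 + 4.94 + 3.57 + 66.76
= 345.27 mOsm/kg ≈ 345.3 mOsm/kg
Osmolar gap = measured − calculated = 353 − 345.3 = 7.7 mOsm/kg

7.7 mOsm/kg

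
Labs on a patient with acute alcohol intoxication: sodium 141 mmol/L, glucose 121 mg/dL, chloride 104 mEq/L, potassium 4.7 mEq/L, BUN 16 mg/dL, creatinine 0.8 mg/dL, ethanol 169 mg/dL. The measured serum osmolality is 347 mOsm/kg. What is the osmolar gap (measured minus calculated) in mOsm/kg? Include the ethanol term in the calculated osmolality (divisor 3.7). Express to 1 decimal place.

Calculated osmolality = 2·Na + glucose/18 + BUN/2.8 + ethanol/3.7
= 2·141 + 121/18 + 16/2.8 + 169/3.7
= 282 + 6.72 + 5.71 + 45.68
= 340.11 mOsm/kg ≈ 340.1 mOsm/kg
Osmolar gap = measured − calculated = 347 − 340.1 = 6.9 mOsm/kg

6.9 mOsm/kg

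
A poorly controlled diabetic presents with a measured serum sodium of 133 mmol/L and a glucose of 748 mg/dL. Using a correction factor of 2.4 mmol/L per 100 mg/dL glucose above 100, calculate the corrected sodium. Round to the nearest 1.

149 mmol/L

Corrected Na = measured Na + 2.4 · (glucose − 100)/100
= 133 + 2.4 · (748 − 100)/100
= 133 + 15.6
= 148.6 mmol/L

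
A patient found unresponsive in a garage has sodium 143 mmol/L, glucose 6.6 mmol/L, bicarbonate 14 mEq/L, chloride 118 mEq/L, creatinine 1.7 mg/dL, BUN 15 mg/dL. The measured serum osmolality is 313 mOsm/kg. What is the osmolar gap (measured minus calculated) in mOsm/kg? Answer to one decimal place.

Calculated osmolality = 2·Na + glucose + BUN/2.8
= 2·143 + 6.6 + 15/2.8
= 286 + 6.60 + 5.36
= 297.96 mOsm/kg ≈ 298.0 mOsm/kg
Osmolar gap = measured − calculated = 313 − 298.0 = 15.0 mOsm/kg

15.0 mOsm/kg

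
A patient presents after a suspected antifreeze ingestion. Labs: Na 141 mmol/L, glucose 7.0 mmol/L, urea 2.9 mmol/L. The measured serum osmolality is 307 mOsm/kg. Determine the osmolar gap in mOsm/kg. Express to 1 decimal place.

15.1 mOsm/kg

Calculated osmolality = 2·Na + glucose + urea
= 2·141 + 7 + 2.9
= 282 + 7 + 2.90
= 291.9 mOsm/kg ≈ 291.9 mOsm/kg
Osmolar gap = measured − calculated = 307 − 291.9 = 15.1 mOsm/kg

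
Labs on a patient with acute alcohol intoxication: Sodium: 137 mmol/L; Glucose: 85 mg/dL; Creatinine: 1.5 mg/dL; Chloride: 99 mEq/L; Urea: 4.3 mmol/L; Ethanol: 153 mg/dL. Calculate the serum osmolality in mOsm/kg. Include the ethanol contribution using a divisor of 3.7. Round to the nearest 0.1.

Calculated osmolality = 2·Na + glucose/18 + urea + ethanol/3.7
= 2·137 + 85/18 + 4.3 + 153/3.7
= 274 + 4.72 + 4.30 + 41.35
= 324.37 mOsm/kg

324.4 mOsm/kg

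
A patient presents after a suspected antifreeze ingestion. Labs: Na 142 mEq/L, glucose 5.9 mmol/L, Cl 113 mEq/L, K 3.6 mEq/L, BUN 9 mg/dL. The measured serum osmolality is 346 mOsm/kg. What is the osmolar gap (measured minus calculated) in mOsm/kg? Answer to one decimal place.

Calculated osmolality = 2·Na + glucose + BUN/2.8
= 2·142 + 5.9 + 9/2.8
= 284 + 5.90 + 3.21
= 293.11 mOsm/kg ≈ 293.1 mOsm/kg
Osmolar gap = measured − calculated = 346 − 293.1 = 52.9 mOsm/kg

52.9 mOsm/kg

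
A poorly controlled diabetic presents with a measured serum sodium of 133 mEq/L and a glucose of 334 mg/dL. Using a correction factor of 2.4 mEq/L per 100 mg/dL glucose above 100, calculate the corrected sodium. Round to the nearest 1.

Corrected Na = measured Na + 2.4 · (glucose − 100)/100
= 133 + 2.4 · (334 − 100)/100
= 133 + 5.6
= 138.6 mEq/L

139 mEq/L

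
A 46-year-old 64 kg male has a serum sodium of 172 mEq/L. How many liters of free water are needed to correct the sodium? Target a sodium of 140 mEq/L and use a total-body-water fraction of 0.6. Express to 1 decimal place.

TBW = 0.6 · 64 = 38.4 L
Free water deficit = TBW · (Na/140 − 1)
= 38.4 · (172/140 − 1)
= 38.4 · 0.2286
= 8.78 L

8.8 L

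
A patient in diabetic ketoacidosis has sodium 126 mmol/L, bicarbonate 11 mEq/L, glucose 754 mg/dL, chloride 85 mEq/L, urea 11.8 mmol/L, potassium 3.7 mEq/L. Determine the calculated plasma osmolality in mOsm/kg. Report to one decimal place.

Calculated osmolality = 2·Na + glucose/18 + urea
= 2·126 + 754/18 + 11.8
= 252 + 41.89 + 11.80
= 305.69 mOsm/kg

305.7 mOsm/kg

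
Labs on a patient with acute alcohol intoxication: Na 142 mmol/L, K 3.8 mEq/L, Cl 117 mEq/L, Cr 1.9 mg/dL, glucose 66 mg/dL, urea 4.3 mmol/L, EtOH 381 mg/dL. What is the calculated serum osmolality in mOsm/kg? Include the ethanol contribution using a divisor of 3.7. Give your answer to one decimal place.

Calculated osmolality = 2·Na + glucose/18 + urea + ethanol/3.7
= 2·142 + 66/18 + 4.3 + 381/3.7
= 284 + 3.67 + 4.30 + 102.97
= 394.94 mOsm/kg

394.9 mOsm/kg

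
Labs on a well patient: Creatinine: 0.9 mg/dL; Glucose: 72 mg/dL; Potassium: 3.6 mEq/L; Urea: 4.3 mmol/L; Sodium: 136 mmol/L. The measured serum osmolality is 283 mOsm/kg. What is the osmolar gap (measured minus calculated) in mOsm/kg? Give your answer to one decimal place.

2.7 mOsm/kg

Calculated osmolality = 2·Na + glucose/18 + urea
= 2·136 + 72/18 + 4.3
= 272 + 4 + 4.30
= 280.3 mOsm/kg ≈ 280.3 mOsm/kg
Osmolar gap = measured − calculated = 283 − 280.3 = 2.7 mOsm/kg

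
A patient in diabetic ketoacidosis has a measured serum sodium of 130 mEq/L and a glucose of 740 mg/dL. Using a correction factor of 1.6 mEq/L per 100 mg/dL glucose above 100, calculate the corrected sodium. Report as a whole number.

140 mEq/L

Corrected Na = measured Na + 1.6 · (glucose − 100)/100
= 130 + 1.6 · (740 − 100)/100
= 130 + 10.2
= 140.2 mEq/L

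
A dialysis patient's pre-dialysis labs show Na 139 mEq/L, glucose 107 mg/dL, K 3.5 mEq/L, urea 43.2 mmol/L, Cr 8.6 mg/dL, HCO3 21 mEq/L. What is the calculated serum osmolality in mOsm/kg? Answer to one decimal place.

Calculated osmolality = 2·Na + glucose/18 + urea
= 2·139 + 107/18 + 43.2
= 278 + 5.94 + 43.20
= 327.14 mOsm/kg

327.1 mOsm/kg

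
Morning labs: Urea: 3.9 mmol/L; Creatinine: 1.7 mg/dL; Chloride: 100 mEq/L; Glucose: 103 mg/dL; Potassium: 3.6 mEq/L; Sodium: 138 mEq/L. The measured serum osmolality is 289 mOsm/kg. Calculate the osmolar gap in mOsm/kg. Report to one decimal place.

3.4 mOsm/kg

Calculated osmolality = 2·Na + glucose/18 + urea
= 2·138 + 103/18 + 3.9
= 276 + 5.72 + 3.90
= 285.62 mOsm/kg ≈ 285.6 mOsm/kg
Osmolar gap = measured − calculated = 289 − 285.6 = 3.4 mOsm/kg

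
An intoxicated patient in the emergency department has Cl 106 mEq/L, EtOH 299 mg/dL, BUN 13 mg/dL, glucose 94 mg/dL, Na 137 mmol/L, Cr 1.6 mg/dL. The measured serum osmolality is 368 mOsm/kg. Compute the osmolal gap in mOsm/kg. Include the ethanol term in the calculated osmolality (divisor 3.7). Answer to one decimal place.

Calculated osmolality = 2·Na + glucose/18 + BUN/2.8 + ethanol/3.7
= 2·137 + 94/18 + 13/2.8 + 299/3.7
= 274 + 5.22 + 4.64 + 80.81
= 364.67 mOsm/kg ≈ 364.7 mOsm/kg
Osmolar gap = measured − calculated = 368 − 364.7 = 3.3 mOsm/kg

3.3 mOsm/kg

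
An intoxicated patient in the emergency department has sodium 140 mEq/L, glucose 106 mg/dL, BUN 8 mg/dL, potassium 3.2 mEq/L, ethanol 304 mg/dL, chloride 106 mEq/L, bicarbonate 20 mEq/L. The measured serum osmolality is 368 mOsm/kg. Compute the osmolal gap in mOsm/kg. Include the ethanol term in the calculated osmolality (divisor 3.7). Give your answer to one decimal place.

-2.9 mOsm/kg

Calculated osmolality = 2·Na + glucose/18 + BUN/2.8 + ethanol/3.7
= 2·140 + 106/18 + 8/2.8 + 304/3.7
= 280 + 5.89 + 2.86 + 82.16
= 370.91 mOsm/kg ≈ 370.9 mOsm/kg
Osmolar gap = measured − calculated = 368 − 370.9 = -2.9 mOsm/kg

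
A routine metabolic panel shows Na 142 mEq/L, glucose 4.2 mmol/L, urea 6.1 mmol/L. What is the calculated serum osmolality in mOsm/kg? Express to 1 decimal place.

Calculated osmolality = 2·Na + glucose + urea
= 2·142 + 4.2 + 6.1
= 284 + 4.20 + 6.10
= 294.3 mOsm/kg

294.3 mOsm/kg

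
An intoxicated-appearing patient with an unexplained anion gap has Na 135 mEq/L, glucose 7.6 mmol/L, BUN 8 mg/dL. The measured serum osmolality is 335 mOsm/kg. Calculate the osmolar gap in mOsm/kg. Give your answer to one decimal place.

Calculated osmolality = 2·Na + glucose + BUN/2.8
= 2·135 + 7.6 + 8/2.8
= 270 + 7.60 + 2.86
= 280.46 mOsm/kg ≈ 280.5 mOsm/kg
Osmolar gap = measured − calculated = 335 − 280.5 = 54.5 mOsm/kg

54.5 mOsm/kg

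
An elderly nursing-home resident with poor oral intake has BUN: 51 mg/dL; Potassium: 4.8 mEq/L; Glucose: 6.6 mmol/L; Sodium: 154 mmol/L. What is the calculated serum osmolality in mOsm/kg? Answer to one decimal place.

332.8 mOsm/kg

Calculated osmolality = 2·Na + glucose + BUN/2.8
= 2·154 + 6.6 + 51/2.8
= 308 + 6.60 + 18.21
= 332.81 mOsm/kg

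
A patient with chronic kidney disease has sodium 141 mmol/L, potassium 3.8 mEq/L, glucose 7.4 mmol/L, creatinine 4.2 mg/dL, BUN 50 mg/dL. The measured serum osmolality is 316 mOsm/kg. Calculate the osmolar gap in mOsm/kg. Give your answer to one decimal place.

8.7 mOsm/kg

Calculated osmolality = 2·Na + glucose + BUN/2.8
= 2·141 + 7.4 + 50/2.8
= 282 + 7.40 + 17.86
= 307.26 mOsm/kg ≈ 307.3 mOsm/kg
Osmolar gap = measured − calculated = 316 − 307.3 = 8.7 mOsm/kg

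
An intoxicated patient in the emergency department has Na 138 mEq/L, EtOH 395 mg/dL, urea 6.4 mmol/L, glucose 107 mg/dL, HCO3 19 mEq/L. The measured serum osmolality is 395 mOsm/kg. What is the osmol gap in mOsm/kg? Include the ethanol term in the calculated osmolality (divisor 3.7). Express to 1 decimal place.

Calculated osmolality = 2·Na + glucose/18 + urea + ethanol/3.7
= 2·138 + 107/18 + 6.4 + 395/3.7
= 276 + 5.94 + 6.40 + 106.76
= 395.1 mOsm/kg ≈ 395.1 mOsm/kg
Osmolar gap = measured − calculated = 395 − 395.1 = -0.1 mOsm/kg

-0.1 mOsm/kg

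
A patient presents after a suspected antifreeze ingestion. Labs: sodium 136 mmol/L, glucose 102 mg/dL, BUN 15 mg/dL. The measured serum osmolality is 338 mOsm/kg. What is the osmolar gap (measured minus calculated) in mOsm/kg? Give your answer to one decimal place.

55.0 mOsm/kg

Calculated osmolality = 2·Na + glucose/18 + BUN/2.8
= 2·136 + 102/18 + 15/2.8
= 272 + 5.67 + 5.36
= 283.03 mOsm/kg ≈ 283.0 mOsm/kg
Osmolar gap = measured − calculated = 338 − 283.0 = 55.0 mOsm/kg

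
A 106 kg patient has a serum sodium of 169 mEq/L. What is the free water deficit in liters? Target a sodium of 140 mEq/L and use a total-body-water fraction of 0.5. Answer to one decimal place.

TBW = 0.5 · 106 = 53 L
Free water deficit = TBW · (Na/140 − 1)
= 53 · (169/140 − 1)
= 53 · 0.2071
= 10.98 L

11.0 L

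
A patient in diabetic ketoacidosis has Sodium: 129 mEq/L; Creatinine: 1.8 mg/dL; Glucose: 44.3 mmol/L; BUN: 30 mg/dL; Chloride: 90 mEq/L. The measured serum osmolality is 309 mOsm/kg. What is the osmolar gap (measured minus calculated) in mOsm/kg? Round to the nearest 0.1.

Calculated osmolality = 2·Na + glucose + BUN/2.8
= 2·129 + 44.3 + 30/2.8
= 258 + 44.30 + 10.71
= 313.01 mOsm/kg ≈ 313.0 mOsm/kg
Osmolar gap = measured − calculated = 309 − 313.0 = -4.0 mOsm/kg

-4.0 mOsm/kg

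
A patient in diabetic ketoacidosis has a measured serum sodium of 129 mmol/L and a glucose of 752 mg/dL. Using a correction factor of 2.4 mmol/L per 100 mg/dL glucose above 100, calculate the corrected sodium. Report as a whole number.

Corrected Na = measured Na + 2.4 · (glucose − 100)/100
= 129 + 2.4 · (752 − 100)/100
= 129 + 15.6
= 144.6 mmol/L

145 mmol/L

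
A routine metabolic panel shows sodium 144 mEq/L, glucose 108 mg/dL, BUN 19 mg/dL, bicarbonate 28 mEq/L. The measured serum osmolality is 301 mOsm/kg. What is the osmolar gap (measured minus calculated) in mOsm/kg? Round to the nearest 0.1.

0.2 mOsm/kg

Calculated osmolality = 2·Na + glucose/18 + BUN/2.8
= 2·144 + 108/18 + 19/2.8
= 288 + 6 + 6.79
= 300.79 mOsm/kg ≈ 300.8 mOsm/kg
Osmolar gap = measured − calculated = 301 − 300.8 = 0.2 mOsm/kg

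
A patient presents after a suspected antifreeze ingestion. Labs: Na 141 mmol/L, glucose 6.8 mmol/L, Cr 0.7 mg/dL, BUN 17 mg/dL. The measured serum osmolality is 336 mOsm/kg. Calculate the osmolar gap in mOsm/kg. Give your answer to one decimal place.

Calculated osmolality = 2·Na + glucose + BUN/2.8
= 2·141 + 6.8 + 17/2.8
= 282 + 6.80 + 6.07
= 294.87 mOsm/kg ≈ 294.9 mOsm/kg
Osmolar gap = measured − calculated = 336 − 294.9 = 41.1 mOsm/kg

41.1 mOsm/kg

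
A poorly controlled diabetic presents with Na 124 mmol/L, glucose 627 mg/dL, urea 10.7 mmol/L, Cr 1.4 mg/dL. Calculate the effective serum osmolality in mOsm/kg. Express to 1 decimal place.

282.8 mOsm/kg

Effective osmolality excludes urea (freely permeant across cell membranes):
2·Na + glucose/18
= 2·124 + 627/18
= 248 + 34.83
= 282.83 mOsm/kg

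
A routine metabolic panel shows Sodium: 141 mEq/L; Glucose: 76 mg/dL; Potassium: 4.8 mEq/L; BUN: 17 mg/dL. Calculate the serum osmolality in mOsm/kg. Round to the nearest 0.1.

292.3 mOsm/kg

Calculated osmolality = 2·Na + glucose/18 + BUN/2.8
= 2·141 + 76/18 + 17/2.8
= 282 + 4.22 + 6.07
= 292.29 mOsm/kg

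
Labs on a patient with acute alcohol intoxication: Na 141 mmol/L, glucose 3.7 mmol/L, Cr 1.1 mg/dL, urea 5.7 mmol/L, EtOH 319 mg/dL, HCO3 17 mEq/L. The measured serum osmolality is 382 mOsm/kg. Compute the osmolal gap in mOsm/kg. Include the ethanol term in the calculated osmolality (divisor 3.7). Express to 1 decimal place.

Calculated osmolality = 2·Na + glucose + urea + ethanol/3.7
= 2·141 + 3.7 + 5.7 + 319/3.7
= 282 + 3.70 + 5.70 + 86.22
= 377.62 mOsm/kg ≈ 377.6 mOsm/kg
Osmolar gap = measured − calculated = 382 − 377.6 = 4.4 mOsm/kg

4.4 mOsm/kg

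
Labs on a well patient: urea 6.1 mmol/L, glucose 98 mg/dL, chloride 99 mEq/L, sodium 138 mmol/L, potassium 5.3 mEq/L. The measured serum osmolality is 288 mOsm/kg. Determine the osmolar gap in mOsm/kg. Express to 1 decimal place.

Calculated osmolality = 2·Na + glucose/18 + urea
= 2·138 + 98/18 + 6.1
= 276 + 5.44 + 6.10
= 287.54 mOsm/kg ≈ 287.5 mOsm/kg
Osmolar gap = measured − calculated = 288 − 287.5 = 0.5 mOsm/kg

0.5 mOsm/kg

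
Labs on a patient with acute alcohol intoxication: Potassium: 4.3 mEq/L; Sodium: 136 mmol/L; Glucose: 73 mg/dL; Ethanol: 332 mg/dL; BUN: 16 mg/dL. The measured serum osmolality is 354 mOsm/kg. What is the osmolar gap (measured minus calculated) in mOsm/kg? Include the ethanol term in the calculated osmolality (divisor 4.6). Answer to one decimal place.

0.1 mOsm/kg

Calculated osmolality = 2·Na + glucose/18 + BUN/2.8 + ethanol/4.6
= 2·136 + 73/18 + 16/2.8 + 332/4.6
= 272 + 4.06 + 5.71 + 72.17
= 353.94 mOsm/kg ≈ 353.9 mOsm/kg
Osmolar gap = measured − calculated = 354 − 353.9 = 0.1 mOsm/kg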